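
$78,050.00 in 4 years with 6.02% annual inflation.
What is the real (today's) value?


Formula: Real value = nominal / (1 + inflation)^years
Price level: (1 + 0.0602)^4 = 1.26343
Real value = $78,050.00 / 1.26343 = $61,776.27

$61,776.27


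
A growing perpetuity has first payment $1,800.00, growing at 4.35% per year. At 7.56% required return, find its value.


Formula: PV = C / (r - g)
Spread: r - g = 0.0756 - 0.0435 = 0.0321
Substituting: PV = $1,800.00 / 0.0321
PV = $56,074.77

$56,074.77


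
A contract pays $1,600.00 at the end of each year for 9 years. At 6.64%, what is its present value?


Formula: PV = PMT * (1 - (1+r)^(-n)) / r
Discount factor: (1 + 0.0664)^(-9) = 0.560685
Bracket: 1 - 0.560685 = 0.439315
PV = $1,600.00 * 0.439315 / 0.0664 = $10,585.91

$10,585.91


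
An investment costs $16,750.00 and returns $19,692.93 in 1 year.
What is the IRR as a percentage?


Formula: IRR = C1/C0 - 1
Substituting: IRR = $19,692.93 / $16,750.00 - 1
Ratio: 1.175697 - 1 = 0.175697
IRR = 17.5697%

17.5697%


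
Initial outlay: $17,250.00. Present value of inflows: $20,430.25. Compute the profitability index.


Formula: PI = PV(cash flows) / initial investment
Substituting: PI = $20,430.25 / $17,250.00
PI = 1.1844

1.1844


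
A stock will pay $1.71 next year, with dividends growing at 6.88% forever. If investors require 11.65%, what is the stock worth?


Formula: P = D1 / (r - g)
Spread: r - g = 0.1165 - 0.0688 = 0.0477
Substituting: P = $1.71 / 0.0477
P = $35.85

$35.85


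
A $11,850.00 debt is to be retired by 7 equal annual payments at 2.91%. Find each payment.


Formula: PMT = PV * r / (1 - (1+r)^(-n))
Denominator: 1 - (1 + 0.0291)^(-7) = 0.181918
Numerator: $11,850.00 * 0.0291 = 344.835
PMT = 344.835 / 0.181918 = $1,895.55

$1,895.55


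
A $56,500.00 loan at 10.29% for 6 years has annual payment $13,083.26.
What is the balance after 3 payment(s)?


Formula: Balance = PV*(1+r)^k - PMT*((1+r)^k - 1)/r
Growth: (1 + 0.1029)^3 = 1.341555
Accumulated factor: ((1+r)^k - 1)/r = 3.319288
Balance = $56,500.00 * 1.341555 - $13,083.26 * 3.319288
Balance = $32,370.73

$32,370.73


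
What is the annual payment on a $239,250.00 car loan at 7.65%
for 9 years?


Formula: PMT = PV * r / (1 - (1+r)^(-n))
Denominator: 1 - (1 + 0.0765)^(-9) = 0.484921
Numerator: $239,250.00 * 0.0765 = 18302.625
PMT = 18302.625 / 0.484921 = $37,743.51

$37,743.51


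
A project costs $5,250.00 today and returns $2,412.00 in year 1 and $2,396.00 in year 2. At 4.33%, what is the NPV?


Formula: NPV = C0 + C1/(1+r) + C2/(1+r)^2
Discount C1: $2,412.00 / (1 + 0.0433) = $2,311.89
Discount C2: $2,396.00 / (1 + 0.0433)^2 = $2,201.25
NPV = -$5,250.00 + $2,311.89 + $2,201.25 = -$736.86

-$736.86


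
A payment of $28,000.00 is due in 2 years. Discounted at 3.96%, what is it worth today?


Formula: PV = FV / (1 + r)^n
Substituting: PV = $28,000.00 / (1 + 0.0396)^2
Discount factor: (1.0396)^2 = 1.080768
PV = $28,000.00 / 1.080768 = $25,907.50

$25,907.50


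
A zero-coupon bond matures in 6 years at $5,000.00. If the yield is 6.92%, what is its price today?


Formula: Price = FV / (1 + r)^n
Substituting: Price = $5,000.00 / (1 + 0.0692)^6
Discount factor: (1.0692)^6 = 1.494011
Price = $5,000.00 / 1.494011 = $3,346.70

$3,346.70


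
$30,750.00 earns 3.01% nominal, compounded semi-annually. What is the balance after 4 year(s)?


Formula: FV = P * (1 + r/m)^(m*t)
Period rate: r/m = 0.0301 / 2 = 0.01505
Total periods: m*t = 2 * 4 = 8
Growth factor: (1 + 0.01505)^8 = 1.126937
FV = $30,750.00 * 1.126937 = $34,653.30

$34,653.30


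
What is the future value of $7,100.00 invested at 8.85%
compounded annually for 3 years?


Formula: FV = P * (1 + r)^n
Substituting: FV = $7,100.00 * (1 + 0.0885)^3
Growth factor: (1.0885)^3 = 1.28969
FV = $7,100.00 * 1.28969 = $9,156.80

$9,156.80


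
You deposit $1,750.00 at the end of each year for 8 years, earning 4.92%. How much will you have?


Formula: FV = PMT * ((1+r)^n - 1) / r
Growth factor: (1 + 0.0492)^8 = 1.468474
Numerator: 1.468474 - 1 = 0.468474
FV = $1,750.00 * 0.468474 / 0.0492 = $16,663.20

$16,663.20


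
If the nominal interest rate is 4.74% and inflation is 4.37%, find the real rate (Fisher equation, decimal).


Formula: (1 + r_real) = (1 + r_nom) / (1 + inflation)
Substituting: (1 + r_real) = 1.0474 / 1.0437
(1 + r_real) = 1.003545
r_real = 1.003545 - 1 = 0.003545

0.003545


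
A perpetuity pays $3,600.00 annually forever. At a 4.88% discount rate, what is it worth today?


Formula: PV = C / r
Substituting: PV = $3,600.00 / 0.0488
PV = $73,770.49

$73,770.49


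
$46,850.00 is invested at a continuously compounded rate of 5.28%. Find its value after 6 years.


Formula: FV = P * e^(r*t)
Exponent: r*t = 0.0528 * 6 = 0.3168
e^(0.3168) = 1.372728
FV = $46,850.00 * 1.372728 = $64,312.31

$64,312.31


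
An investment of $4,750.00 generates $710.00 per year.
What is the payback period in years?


Formula: Payback = investment / annual cash flow
Substituting: Payback = $4,750.00 / $710.00
Payback = 6.6901 years

6.6901 years


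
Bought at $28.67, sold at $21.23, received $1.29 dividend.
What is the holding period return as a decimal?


Formula: HPR = (P1 - P0 + D) / P0
Gain: $21.23 - $28.67 + $1.29 = -$6.15
HPR = -$6.15 / $28.67 = -0.2145

-0.2145


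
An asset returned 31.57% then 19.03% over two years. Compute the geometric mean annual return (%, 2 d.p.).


Formula: Geometric mean = ((1+r1)*(1+r2))^(1/2) - 1
Product: (1 + 0.3157) * (1 + 0.1903) = 1.3157 * 1.1903 = 1.566078
Square root: 1.566078^0.5 = 1.25143
Geometric mean = 1.25143 - 1 = 0.25143
As percentage: 25.14%

25.14%


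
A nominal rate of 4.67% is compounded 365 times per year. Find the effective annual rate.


Formula: EAR = (1 + r/m)^m - 1
Period rate: r/m = 0.0467 / 365 = 0.000128
Compounding: (1 + 0.000128)^365 = 1.047804
EAR = 1.047804 - 1 = 0.047804

0.047804


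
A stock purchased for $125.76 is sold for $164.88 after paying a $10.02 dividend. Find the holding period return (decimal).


Formula: HPR = (P1 - P0 + D) / P0
Gain: $164.88 - $125.76 + $10.02 = $49.14
HPR = $49.14 / $125.76 = 0.3907

0.3907


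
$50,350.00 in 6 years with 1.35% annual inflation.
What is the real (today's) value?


Formula: Real value = nominal / (1 + inflation)^years
Price level: (1 + 0.0135)^6 = 1.083783
Real value = $50,350.00 / 1.083783 = $46,457.62

$46,457.62


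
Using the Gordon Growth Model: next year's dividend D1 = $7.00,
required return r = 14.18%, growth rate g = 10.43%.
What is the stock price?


Formula: P = D1 / (r - g)
Spread: r - g = 0.1418 - 0.1043 = 0.0375
Substituting: P = $7.00 / 0.0375
P = $186.67

$186.67


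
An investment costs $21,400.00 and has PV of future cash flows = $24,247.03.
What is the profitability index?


Formula: PI = PV(cash flows) / initial investment
Substituting: PI = $24,247.03 / $21,400.00
PI = 1.133

1.133


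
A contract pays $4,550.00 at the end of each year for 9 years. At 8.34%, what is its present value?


Formula: PV = PMT * (1 - (1+r)^(-n)) / r
Discount factor: (1 + 0.0834)^(-9) = 0.486296
Bracket: 1 - 0.486296 = 0.513704
PV = $4,550.00 * 0.513704 / 0.0834 = $28,025.83

$28,025.83


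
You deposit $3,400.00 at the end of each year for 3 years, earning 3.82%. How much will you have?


Formula: FV = PMT * ((1+r)^n - 1) / r
Growth factor: (1 + 0.0382)^3 = 1.119033
Numerator: 1.119033 - 1 = 0.119033
FV = $3,400.00 * 0.119033 / 0.0382 = $10,594.60

$10,594.60


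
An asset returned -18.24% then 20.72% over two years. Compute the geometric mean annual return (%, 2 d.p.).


Formula: Geometric mean = ((1+r1)*(1+r2))^(1/2) - 1
Product: (1 + -0.1824) * (1 + 0.2072) = 0.8176 * 1.2072 = 0.987007
Square root: 0.987007^0.5 = 0.993482
Geometric mean = 0.993482 - 1 = -0.006518
As percentage: -0.65%

-0.65%


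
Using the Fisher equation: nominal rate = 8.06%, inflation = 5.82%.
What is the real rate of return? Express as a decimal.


Formula: (1 + r_real) = (1 + r_nom) / (1 + inflation)
Substituting: (1 + r_real) = 1.0806 / 1.0582
(1 + r_real) = 1.021168
r_real = 1.021168 - 1 = 0.021168

0.021168


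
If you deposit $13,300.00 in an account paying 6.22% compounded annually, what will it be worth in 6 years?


Formula: FV = P * (1 + r)^n
Substituting: FV = $13,300.00 * (1 + 0.0622)^6
Growth factor: (1.0622)^6 = 1.436276
FV = $13,300.00 * 1.436276 = $19,102.47

$19,102.47


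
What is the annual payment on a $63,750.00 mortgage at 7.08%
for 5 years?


Formula: PMT = PV * r / (1 - (1+r)^(-n))
Denominator: 1 - (1 + 0.0708)^(-5) = 0.289673
Numerator: $63,750.00 * 0.0708 = 4513.5
PMT = 4513.5 / 0.289673 = $15,581.35

$15,581.35


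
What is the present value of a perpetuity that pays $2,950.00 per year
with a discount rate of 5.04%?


Formula: PV = C / r
Substituting: PV = $2,950.00 / 0.0504
PV = $58,531.75

$58,531.75


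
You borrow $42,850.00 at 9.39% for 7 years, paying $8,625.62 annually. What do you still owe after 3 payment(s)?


Formula: Balance = PV*(1+r)^k - PMT*((1+r)^k - 1)/r
Growth: (1 + 0.0939)^3 = 1.30898
Accumulated factor: ((1+r)^k - 1)/r = 3.290517
Balance = $42,850.00 * 1.30898 - $8,625.62 * 3.290517
Balance = $27,707.02

$27,707.02


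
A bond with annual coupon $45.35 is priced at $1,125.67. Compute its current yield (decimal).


Formula: Current yield = annual coupon / price
Substituting: CY = $45.35 / $1,125.67
CY = 0.040287

0.040287


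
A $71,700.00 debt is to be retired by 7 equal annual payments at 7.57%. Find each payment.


Formula: PMT = PV * r / (1 - (1+r)^(-n))
Denominator: 1 - (1 + 0.0757)^(-7) = 0.399985
Numerator: $71,700.00 * 0.0757 = 5427.69
PMT = 5427.69 / 0.399985 = $13,569.72

$13,569.72


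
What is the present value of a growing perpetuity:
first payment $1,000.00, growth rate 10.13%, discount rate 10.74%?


Formula: PV = C / (r - g)
Spread: r - g = 0.1074 - 0.1013 = 0.0061
Substituting: PV = $1,000.00 / 0.0061
PV = $163,934.43

$163,934.43


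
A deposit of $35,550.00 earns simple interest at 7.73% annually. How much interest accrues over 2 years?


Formula: I = P * r * t
Substituting: I = $35,550.00 * 0.0773 * 2
Step: I = $35,550.00 * 0.1546
I = $5,496.03

$5,496.03


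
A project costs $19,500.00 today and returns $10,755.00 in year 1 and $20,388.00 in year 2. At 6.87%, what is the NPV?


Formula: NPV = C0 + C1/(1+r) + C2/(1+r)^2
Discount C1: $10,755.00 / (1 + 0.0687) = $10,063.63
Discount C2: $20,388.00 / (1 + 0.0687)^2 = $17,851.02
NPV = -$19,500.00 + $10,063.63 + $17,851.02 = $8,414.65

$8,414.65


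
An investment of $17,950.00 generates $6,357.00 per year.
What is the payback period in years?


Formula: Payback = investment / annual cash flow
Substituting: Payback = $17,950.00 / $6,357.00
Payback = 2.8237 years

2.8237 years


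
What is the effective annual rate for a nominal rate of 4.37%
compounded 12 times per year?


Formula: EAR = (1 + r/m)^m - 1
Period rate: r/m = 0.0437 / 12 = 0.003642
Compounding: (1 + 0.003642)^12 = 1.044586
EAR = 1.044586 - 1 = 0.044586

0.044586


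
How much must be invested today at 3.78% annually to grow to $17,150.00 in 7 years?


Formula: PV = FV / (1 + r)^n
Substituting: PV = $17,150.00 / (1 + 0.0378)^7
Discount factor: (1.0378)^7 = 1.296569
PV = $17,150.00 / 1.296569 = $13,227.22

$13,227.22


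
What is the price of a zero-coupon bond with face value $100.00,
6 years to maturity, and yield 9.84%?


Formula: Price = FV / (1 + r)^n
Substituting: Price = $100.00 / (1 + 0.0984)^6
Discount factor: (1.0984)^6 = 1.756156
Price = $100.00 / 1.756156 = $56.94

$56.94


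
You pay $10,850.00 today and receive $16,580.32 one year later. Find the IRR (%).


Formula: IRR = C1/C0 - 1
Substituting: IRR = $16,580.32 / $10,850.00 - 1
Ratio: 1.52814 - 1 = 0.52814
IRR = 52.814%

52.814%


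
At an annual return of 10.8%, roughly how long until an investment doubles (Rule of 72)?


Formula: Years ≈ 72 / r
Substituting: Years ≈ 72 / 10.8
Years ≈ 6.7

6.7 years


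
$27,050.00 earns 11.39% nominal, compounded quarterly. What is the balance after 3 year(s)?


Formula: FV = P * (1 + r/m)^(m*t)
Period rate: r/m = 0.1139 / 4 = 0.028475
Total periods: m*t = 4 * 3 = 12
Growth factor: (1 + 0.028475)^12 = 1.400635
FV = $27,050.00 * 1.400635 = $37,887.17

$37,887.17


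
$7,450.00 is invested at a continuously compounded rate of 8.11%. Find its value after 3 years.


Formula: FV = P * e^(r*t)
Exponent: r*t = 0.0811 * 3 = 0.2433
e^(0.2433) = 1.275451
FV = $7,450.00 * 1.275451 = $9,502.11

$9,502.11


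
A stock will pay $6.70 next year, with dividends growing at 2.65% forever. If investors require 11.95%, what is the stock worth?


Formula: P = D1 / (r - g)
Spread: r - g = 0.1195 - 0.0265 = 0.093
Substituting: P = $6.70 / 0.093
P = $72.04

$72.04


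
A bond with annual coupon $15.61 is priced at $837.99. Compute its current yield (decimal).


Formula: Current yield = annual coupon / price
Substituting: CY = $15.61 / $837.99
CY = 0.018628

0.018628


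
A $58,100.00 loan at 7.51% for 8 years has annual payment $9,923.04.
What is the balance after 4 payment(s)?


Formula: Balance = PV*(1+r)^k - PMT*((1+r)^k - 1)/r
Growth: (1 + 0.0751)^4 = 1.335966
Accumulated factor: ((1+r)^k - 1)/r = 4.473584
Balance = $58,100.00 * 1.335966 - $9,923.04 * 4.473584
Balance = $33,228.08

$33,228.08


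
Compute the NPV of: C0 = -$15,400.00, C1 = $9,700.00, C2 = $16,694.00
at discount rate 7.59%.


Formula: NPV = C0 + C1/(1+r) + C2/(1+r)^2
Discount C1: $9,700.00 / (1 + 0.0759) = $9,015.71
Discount C2: $16,694.00 / (1 + 0.0759)^2 = $14,421.70
NPV = -$15,400.00 + $9,015.71 + $14,421.70 = $8,037.41

$8,037.41


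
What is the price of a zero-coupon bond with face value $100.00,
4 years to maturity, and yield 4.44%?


Formula: Price = FV / (1 + r)^n
Substituting: Price = $100.00 / (1 + 0.0444)^4
Discount factor: (1.0444)^4 = 1.189782
Price = $100.00 / 1.189782 = $84.05

$84.05


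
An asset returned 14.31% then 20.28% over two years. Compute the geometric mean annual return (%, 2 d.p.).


Formula: Geometric mean = ((1+r1)*(1+r2))^(1/2) - 1
Product: (1 + 0.1431) * (1 + 0.2028) = 1.1431 * 1.2028 = 1.374921
Square root: 1.374921^0.5 = 1.17257
Geometric mean = 1.17257 - 1 = 0.17257
As percentage: 17.26%

17.26%


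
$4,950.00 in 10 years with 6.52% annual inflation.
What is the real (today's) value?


Formula: Real value = nominal / (1 + inflation)^years
Price level: (1 + 0.0652)^10 = 1.880666
Real value = $4,950.00 / 1.880666 = $2,632.05

$2,632.05


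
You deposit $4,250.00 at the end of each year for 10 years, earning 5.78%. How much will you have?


Formula: FV = PMT * ((1+r)^n - 1) / r
Growth factor: (1 + 0.0578)^10 = 1.754024
Numerator: 1.754024 - 1 = 0.754024
FV = $4,250.00 * 0.754024 / 0.0578 = $55,442.97

$55,442.97


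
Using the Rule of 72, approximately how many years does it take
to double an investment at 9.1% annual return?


Formula: Years ≈ 72 / r
Substituting: Years ≈ 72 / 9.1
Years ≈ 7.9

7.9 years


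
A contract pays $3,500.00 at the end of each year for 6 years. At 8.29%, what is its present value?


Formula: PV = PMT * (1 - (1+r)^(-n)) / r
Discount factor: (1 + 0.0829)^(-6) = 0.620112
Bracket: 1 - 0.620112 = 0.379888
PV = $3,500.00 * 0.379888 / 0.0829 = $16,038.71

$16,038.71


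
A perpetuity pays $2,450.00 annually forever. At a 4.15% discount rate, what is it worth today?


Formula: PV = C / r
Substituting: PV = $2,450.00 / 0.0415
PV = $59,036.14

$59,036.14


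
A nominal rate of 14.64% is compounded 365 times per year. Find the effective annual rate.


Formula: EAR = (1 + r/m)^m - 1
Period rate: r/m = 0.1464 / 365 = 0.000401
Compounding: (1 + 0.000401)^365 = 1.157625
EAR = 1.157625 - 1 = 0.157625

0.157625


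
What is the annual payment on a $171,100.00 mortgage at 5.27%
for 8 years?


Formula: PMT = PV * r / (1 - (1+r)^(-n))
Denominator: 1 - (1 + 0.0527)^(-8) = 0.336924
Numerator: $171,100.00 * 0.0527 = 9016.97
PMT = 9016.97 / 0.336924 = $26,762.59

$26,762.59


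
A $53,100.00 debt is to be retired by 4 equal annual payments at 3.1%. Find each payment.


Formula: PMT = PV * r / (1 - (1+r)^(-n))
Denominator: 1 - (1 + 0.031)^(-4) = 0.114955
Numerator: $53,100.00 * 0.031 = 1646.1
PMT = 1646.1 / 0.114955 = $14,319.51

$14,319.51


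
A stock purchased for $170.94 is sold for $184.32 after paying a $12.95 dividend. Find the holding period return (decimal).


Formula: HPR = (P1 - P0 + D) / P0
Gain: $184.32 - $170.94 + $12.95 = $26.33
HPR = $26.33 / $170.94 = 0.154

0.154


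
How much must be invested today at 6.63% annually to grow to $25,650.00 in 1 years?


Formula: PV = FV / (1 + r)^n
Substituting: PV = $25,650.00 / (1 + 0.0663)^1
Discount factor: (1.0663)^1 = 1.0663
PV = $25,650.00 / 1.0663 = $24,055.14

$24,055.14


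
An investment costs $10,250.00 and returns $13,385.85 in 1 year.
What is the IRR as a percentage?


Formula: IRR = C1/C0 - 1
Substituting: IRR = $13,385.85 / $10,250.00 - 1
Ratio: 1.305937 - 1 = 0.305937
IRR = 30.5937%

30.5937%


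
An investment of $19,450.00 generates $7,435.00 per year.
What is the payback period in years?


Formula: Payback = investment / annual cash flow
Substituting: Payback = $19,450.00 / $7,435.00
Payback = 2.616 years

2.616 years


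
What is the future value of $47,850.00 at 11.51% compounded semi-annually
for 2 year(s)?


Formula: FV = P * (1 + r/m)^(m*t)
Period rate: r/m = 0.1151 / 2 = 0.05755
Total periods: m*t = 2 * 2 = 4
Growth factor: (1 + 0.05755)^4 = 1.250845
FV = $47,850.00 * 1.250845 = $59,852.95

$59,852.95


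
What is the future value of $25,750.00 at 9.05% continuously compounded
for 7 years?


Formula: FV = P * e^(r*t)
Exponent: r*t = 0.0905 * 7 = 0.6335
e^(0.6335) = 1.884194
FV = $25,750.00 * 1.884194 = $48,517.99

$48,517.99


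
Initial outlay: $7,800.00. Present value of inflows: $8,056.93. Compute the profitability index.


Formula: PI = PV(cash flows) / initial investment
Substituting: PI = $8,056.93 / $7,800.00
PI = 1.0329

1.0329


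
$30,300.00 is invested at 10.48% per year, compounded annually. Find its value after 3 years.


Formula: FV = P * (1 + r)^n
Substituting: FV = $30,300.00 * (1 + 0.1048)^3
Growth factor: (1.1048)^3 = 1.3485
FV = $30,300.00 * 1.3485 = $40,859.55

$40,859.55


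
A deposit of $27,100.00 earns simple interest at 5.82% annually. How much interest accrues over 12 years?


Formula: I = P * r * t
Substituting: I = $27,100.00 * 0.0582 * 12
Step: I = $27,100.00 * 0.6984
I = $18,926.64

$18,926.64


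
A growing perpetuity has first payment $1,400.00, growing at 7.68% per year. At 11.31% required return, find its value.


Formula: PV = C / (r - g)
Spread: r - g = 0.1131 - 0.0768 = 0.0363
Substituting: PV = $1,400.00 / 0.0363
PV = $38,567.49

$38,567.49


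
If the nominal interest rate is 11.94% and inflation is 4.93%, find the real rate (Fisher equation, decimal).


Formula: (1 + r_real) = (1 + r_nom) / (1 + inflation)
Substituting: (1 + r_real) = 1.1194 / 1.0493
(1 + r_real) = 1.066806
r_real = 1.066806 - 1 = 0.066806

0.066806


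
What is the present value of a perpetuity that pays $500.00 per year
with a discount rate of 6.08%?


Formula: PV = C / r
Substituting: PV = $500.00 / 0.0608
PV = $8,223.68

$8,223.68


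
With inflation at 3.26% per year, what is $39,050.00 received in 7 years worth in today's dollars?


Formula: Real value = nominal / (1 + inflation)^years
Price level: (1 + 0.0326)^7 = 1.251771
Real value = $39,050.00 / 1.251771 = $31,195.80

$31,195.80


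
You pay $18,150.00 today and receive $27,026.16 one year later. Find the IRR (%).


Formula: IRR = C1/C0 - 1
Substituting: IRR = $27,026.16 / $18,150.00 - 1
Ratio: 1.489045 - 1 = 0.489045
IRR = 48.9045%

48.9045%


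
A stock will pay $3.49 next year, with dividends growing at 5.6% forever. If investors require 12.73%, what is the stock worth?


Formula: P = D1 / (r - g)
Spread: r - g = 0.1273 - 0.056 = 0.0713
Substituting: P = $3.49 / 0.0713
P = $48.95

$48.95


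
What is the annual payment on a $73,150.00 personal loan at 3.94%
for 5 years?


Formula: PMT = PV * r / (1 - (1+r)^(-n))
Denominator: 1 - (1 + 0.0394)^(-5) = 0.175698
Numerator: $73,150.00 * 0.0394 = 2882.11
PMT = 2882.11 / 0.175698 = $16,403.79

$16,403.79


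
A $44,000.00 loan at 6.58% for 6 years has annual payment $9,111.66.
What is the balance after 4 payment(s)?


Formula: Balance = PV*(1+r)^k - PMT*((1+r)^k - 1)/r
Growth: (1 + 0.0658)^4 = 1.290336
Accumulated factor: ((1+r)^k - 1)/r = 4.412403
Balance = $44,000.00 * 1.290336 - $9,111.66 * 4.412403
Balance = $16,570.47

$16,570.47


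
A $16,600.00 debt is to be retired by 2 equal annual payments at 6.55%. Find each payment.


Formula: PMT = PV * r / (1 - (1+r)^(-n))
Denominator: 1 - (1 + 0.0655)^(-2) = 0.119168
Numerator: $16,600.00 * 0.0655 = 1087.3
PMT = 1087.3 / 0.119168 = $9,124.09

$9,124.09


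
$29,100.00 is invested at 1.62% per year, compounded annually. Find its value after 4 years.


Formula: FV = P * (1 + r)^n
Substituting: FV = $29,100.00 * (1 + 0.0162)^4
Growth factor: (1.0162)^4 = 1.066392
FV = $29,100.00 * 1.066392 = $31,032.00

$31,032.00


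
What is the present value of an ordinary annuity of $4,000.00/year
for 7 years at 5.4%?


Formula: PV = PMT * (1 - (1+r)^(-n)) / r
Discount factor: (1 + 0.054)^(-7) = 0.692015
Bracket: 1 - 0.692015 = 0.307985
PV = $4,000.00 * 0.307985 / 0.054 = $22,813.68

$22,813.68


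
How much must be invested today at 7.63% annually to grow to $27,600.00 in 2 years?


Formula: PV = FV / (1 + r)^n
Substituting: PV = $27,600.00 / (1 + 0.0763)^2
Discount factor: (1.0763)^2 = 1.158422
PV = $27,600.00 / 1.158422 = $23,825.52

$23,825.52


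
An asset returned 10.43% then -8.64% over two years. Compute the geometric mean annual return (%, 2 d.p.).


Formula: Geometric mean = ((1+r1)*(1+r2))^(1/2) - 1
Product: (1 + 0.1043) * (1 + -0.0864) = 1.1043 * 0.9136 = 1.008888
Square root: 1.008888^0.5 = 1.004434
Geometric mean = 1.004434 - 1 = 0.004434
As percentage: 0.44%

0.44%


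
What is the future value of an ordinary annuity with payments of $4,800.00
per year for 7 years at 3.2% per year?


Formula: FV = PMT * ((1+r)^n - 1) / r
Growth factor: (1 + 0.032)^7 = 1.246688
Numerator: 1.246688 - 1 = 0.246688
FV = $4,800.00 * 0.246688 / 0.032 = $37,003.24

$37,003.24


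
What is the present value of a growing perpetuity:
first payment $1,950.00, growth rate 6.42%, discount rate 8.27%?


Formula: PV = C / (r - g)
Spread: r - g = 0.0827 - 0.0642 = 0.0185
Substituting: PV = $1,950.00 / 0.0185
PV = $105,405.41

$105,405.41


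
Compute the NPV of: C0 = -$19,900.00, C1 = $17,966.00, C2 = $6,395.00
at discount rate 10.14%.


Formula: NPV = C0 + C1/(1+r) + C2/(1+r)^2
Discount C1: $17,966.00 / (1 + 0.1014) = $16,311.97
Discount C2: $6,395.00 / (1 + 0.1014)^2 = $5,271.70
NPV = -$19,900.00 + $16,311.97 + $5,271.70 = $1,683.66

$1,683.66


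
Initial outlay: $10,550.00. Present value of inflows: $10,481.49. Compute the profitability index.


Formula: PI = PV(cash flows) / initial investment
Substituting: PI = $10,481.49 / $10,550.00
PI = 0.9935

0.9935


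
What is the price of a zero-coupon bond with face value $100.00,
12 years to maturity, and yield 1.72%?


Formula: Price = FV / (1 + r)^n
Substituting: Price = $100.00 / (1 + 0.0172)^12
Discount factor: (1.0172)^12 = 1.227089
Price = $100.00 / 1.227089 = $81.49

$81.49


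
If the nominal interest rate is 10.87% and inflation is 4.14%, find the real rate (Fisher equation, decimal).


Formula: (1 + r_real) = (1 + r_nom) / (1 + inflation)
Substituting: (1 + r_real) = 1.1087 / 1.0414
(1 + r_real) = 1.064625
r_real = 1.064625 - 1 = 0.064625

0.064625


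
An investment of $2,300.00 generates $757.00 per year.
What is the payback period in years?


Formula: Payback = investment / annual cash flow
Substituting: Payback = $2,300.00 / $757.00
Payback = 3.0383 years

3.0383 years


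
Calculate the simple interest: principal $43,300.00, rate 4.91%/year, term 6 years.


Formula: I = P * r * t
Substituting: I = $43,300.00 * 0.0491 * 6
Step: I = $43,300.00 * 0.2946
I = $12,756.18

$12,756.18


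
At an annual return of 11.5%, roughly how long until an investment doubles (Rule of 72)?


Formula: Years ≈ 72 / r
Substituting: Years ≈ 72 / 11.5
Years ≈ 6.3

6.3 years


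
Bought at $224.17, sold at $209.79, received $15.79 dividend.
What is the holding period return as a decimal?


Formula: HPR = (P1 - P0 + D) / P0
Gain: $209.79 - $224.17 + $15.79 = $1.41
HPR = $1.41 / $224.17 = 0.0063

0.0063


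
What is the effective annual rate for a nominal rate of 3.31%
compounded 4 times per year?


Formula: EAR = (1 + r/m)^m - 1
Period rate: r/m = 0.0331 / 4 = 0.008275
Compounding: (1 + 0.008275)^4 = 1.033513
EAR = 1.033513 - 1 = 0.033513

0.033513


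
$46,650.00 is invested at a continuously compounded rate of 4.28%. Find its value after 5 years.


Formula: FV = P * e^(r*t)
Exponent: r*t = 0.0428 * 5 = 0.214
e^(0.214) = 1.238623
FV = $46,650.00 * 1.238623 = $57,781.75

$57,781.75


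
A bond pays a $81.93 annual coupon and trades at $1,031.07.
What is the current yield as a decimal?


Formula: Current yield = annual coupon / price
Substituting: CY = $81.93 / $1,031.07
CY = 0.079461

0.079461


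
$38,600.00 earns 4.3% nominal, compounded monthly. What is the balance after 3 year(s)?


Formula: FV = P * (1 + r/m)^(m*t)
Period rate: r/m = 0.043 / 12 = 0.003583
Total periods: m*t = 12 * 3 = 36
Growth factor: (1 + 0.003583)^36 = 1.137428
FV = $38,600.00 * 1.137428 = $43,904.71

$43,904.71


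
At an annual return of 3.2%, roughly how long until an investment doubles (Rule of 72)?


Formula: Years ≈ 72 / r
Substituting: Years ≈ 72 / 3.2
Years ≈ 22.5

22.5 years


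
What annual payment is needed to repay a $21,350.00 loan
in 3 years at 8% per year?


Formula: PMT = PV * r / (1 - (1+r)^(-n))
Denominator: 1 - (1 + 0.08)^(-3) = 0.206168
Numerator: $21,350.00 * 0.08 = 1708.0
PMT = 1708.0 / 0.206168 = $8,284.52

$8,284.52


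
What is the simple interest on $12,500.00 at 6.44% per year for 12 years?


Formula: I = P * r * t
Substituting: I = $12,500.00 * 0.0644 * 12
Step: I = $12,500.00 * 0.7728
I = $9,660.00

$9,660.00


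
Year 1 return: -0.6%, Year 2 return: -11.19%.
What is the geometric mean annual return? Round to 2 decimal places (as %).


Formula: Geometric mean = ((1+r1)*(1+r2))^(1/2) - 1
Product: (1 + -0.006) * (1 + -0.1119) = 0.994 * 0.8881 = 0.882771
Square root: 0.882771^0.5 = 0.939559
Geometric mean = 0.939559 - 1 = -0.060441
As percentage: -6.04%

-6.04%


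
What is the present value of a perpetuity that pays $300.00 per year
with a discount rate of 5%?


Formula: PV = C / r
Substituting: PV = $300.00 / 0.05
PV = $6,000.00

$6,000.00


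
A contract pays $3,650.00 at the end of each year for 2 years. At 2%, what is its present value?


Formula: PV = PMT * (1 - (1+r)^(-n)) / r
Discount factor: (1 + 0.02)^(-2) = 0.961169
Bracket: 1 - 0.961169 = 0.038831
PV = $3,650.00 * 0.038831 / 0.02 = $7,086.70

$7,086.70


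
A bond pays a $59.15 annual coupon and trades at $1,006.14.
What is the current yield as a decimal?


Formula: Current yield = annual coupon / price
Substituting: CY = $59.15 / $1,006.14
CY = 0.058789

0.058789


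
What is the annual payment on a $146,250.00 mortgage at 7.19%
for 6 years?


Formula: PMT = PV * r / (1 - (1+r)^(-n))
Denominator: 1 - (1 + 0.0719)^(-6) = 0.340713
Numerator: $146,250.00 * 0.0719 = 10515.375
PMT = 10515.375 / 0.340713 = $30,862.83

$30,862.83


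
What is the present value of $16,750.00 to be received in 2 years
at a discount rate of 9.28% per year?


Formula: PV = FV / (1 + r)^n
Substituting: PV = $16,750.00 / (1 + 0.0928)^2
Discount factor: (1.0928)^2 = 1.194212
PV = $16,750.00 / 1.194212 = $14,025.99

$14,025.99


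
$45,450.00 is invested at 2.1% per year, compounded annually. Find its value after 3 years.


Formula: FV = P * (1 + r)^n
Substituting: FV = $45,450.00 * (1 + 0.021)^3
Growth factor: (1.021)^3 = 1.064332
FV = $45,450.00 * 1.064332 = $48,373.90

$48,373.90


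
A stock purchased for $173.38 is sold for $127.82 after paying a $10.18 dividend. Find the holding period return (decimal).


Formula: HPR = (P1 - P0 + D) / P0
Gain: $127.82 - $173.38 + $10.18 = -$35.38
HPR = -$35.38 / $173.38 = -0.2041

-0.2041


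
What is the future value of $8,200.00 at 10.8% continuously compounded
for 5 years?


Formula: FV = P * e^(r*t)
Exponent: r*t = 0.108 * 5 = 0.54
e^(0.54) = 1.716007
FV = $8,200.00 * 1.716007 = $14,071.26

$14,071.26


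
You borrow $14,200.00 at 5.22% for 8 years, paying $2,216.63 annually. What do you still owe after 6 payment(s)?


Formula: Balance = PV*(1+r)^k - PMT*((1+r)^k - 1)/r
Growth: (1 + 0.0522)^6 = 1.357031
Accumulated factor: ((1+r)^k - 1)/r = 6.839675
Balance = $14,200.00 * 1.357031 - $2,216.63 * 6.839675
Balance = $4,108.81

$4,108.81


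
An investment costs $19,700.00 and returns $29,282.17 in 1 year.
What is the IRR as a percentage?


Formula: IRR = C1/C0 - 1
Substituting: IRR = $29,282.17 / $19,700.00 - 1
Ratio: 1.486405 - 1 = 0.486405
IRR = 48.6405%

48.6405%


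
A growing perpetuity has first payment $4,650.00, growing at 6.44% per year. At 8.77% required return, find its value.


Formula: PV = C / (r - g)
Spread: r - g = 0.0877 - 0.0644 = 0.0233
Substituting: PV = $4,650.00 / 0.0233
PV = $199,570.82

$199,570.82


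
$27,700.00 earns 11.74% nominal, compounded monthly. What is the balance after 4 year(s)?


Formula: FV = P * (1 + r/m)^(m*t)
Period rate: r/m = 0.1174 / 12 = 0.009783
Total periods: m*t = 12 * 4 = 48
Growth factor: (1 + 0.009783)^48 = 1.595708
FV = $27,700.00 * 1.595708 = $44,201.12

$44,201.12


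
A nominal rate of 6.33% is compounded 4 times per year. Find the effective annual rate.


Formula: EAR = (1 + r/m)^m - 1
Period rate: r/m = 0.0633 / 4 = 0.015825
Compounding: (1 + 0.015825)^4 = 1.064818
EAR = 1.064818 - 1 = 0.064818

0.064818


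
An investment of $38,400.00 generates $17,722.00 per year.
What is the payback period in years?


Formula: Payback = investment / annual cash flow
Substituting: Payback = $38,400.00 / $17,722.00
Payback = 2.1668 years

2.1668 years


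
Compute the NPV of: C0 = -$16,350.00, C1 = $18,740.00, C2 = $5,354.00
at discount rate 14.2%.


Formula: NPV = C0 + C1/(1+r) + C2/(1+r)^2
Discount C1: $18,740.00 / (1 + 0.142) = $16,409.81
Discount C2: $5,354.00 / (1 + 0.142)^2 = $4,105.31
NPV = -$16,350.00 + $16,409.81 + $4,105.31 = $4,165.12

$4,165.12


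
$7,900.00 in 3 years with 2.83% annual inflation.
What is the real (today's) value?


Formula: Real value = nominal / (1 + inflation)^years
Price level: (1 + 0.0283)^3 = 1.087325
Real value = $7,900.00 / 1.087325 = $7,265.53

$7,265.53


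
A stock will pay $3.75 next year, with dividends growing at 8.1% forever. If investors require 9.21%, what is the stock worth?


Formula: P = D1 / (r - g)
Spread: r - g = 0.0921 - 0.081 = 0.0111
Substituting: P = $3.75 / 0.0111
P = $337.84

$337.84


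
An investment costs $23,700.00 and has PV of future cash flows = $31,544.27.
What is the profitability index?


Formula: PI = PV(cash flows) / initial investment
Substituting: PI = $31,544.27 / $23,700.00
PI = 1.331

1.331


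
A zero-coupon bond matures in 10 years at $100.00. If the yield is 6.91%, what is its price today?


Formula: Price = FV / (1 + r)^n
Substituting: Price = $100.00 / (1 + 0.0691)^10
Discount factor: (1.0691)^10 = 1.950668
Price = $100.00 / 1.950668 = $51.26

$51.26


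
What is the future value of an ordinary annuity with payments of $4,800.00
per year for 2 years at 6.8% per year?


Formula: FV = PMT * ((1+r)^n - 1) / r
Growth factor: (1 + 0.068)^2 = 1.140624
Numerator: 1.140624 - 1 = 0.140624
FV = $4,800.00 * 0.140624 / 0.068 = $9,926.40

$9,926.40


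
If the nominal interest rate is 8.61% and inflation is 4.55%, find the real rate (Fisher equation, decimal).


Formula: (1 + r_real) = (1 + r_nom) / (1 + inflation)
Substituting: (1 + r_real) = 1.0861 / 1.0455
(1 + r_real) = 1.038833
r_real = 1.038833 - 1 = 0.038833

0.038833


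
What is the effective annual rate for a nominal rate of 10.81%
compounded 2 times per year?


Formula: EAR = (1 + r/m)^m - 1
Period rate: r/m = 0.1081 / 2 = 0.05405
Compounding: (1 + 0.05405)^2 = 1.111021
EAR = 1.111021 - 1 = 0.111021

0.111021


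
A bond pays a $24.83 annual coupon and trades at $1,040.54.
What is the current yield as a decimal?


Formula: Current yield = annual coupon / price
Substituting: CY = $24.83 / $1,040.54
CY = 0.023863

0.023863


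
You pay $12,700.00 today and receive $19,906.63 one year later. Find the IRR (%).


Formula: IRR = C1/C0 - 1
Substituting: IRR = $19,906.63 / $12,700.00 - 1
Ratio: 1.567451 - 1 = 0.567451
IRR = 56.7451%

56.7451%


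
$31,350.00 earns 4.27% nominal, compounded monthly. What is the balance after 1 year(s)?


Formula: FV = P * (1 + r/m)^(m*t)
Period rate: r/m = 0.0427 / 12 = 0.003558
Total periods: m*t = 12 * 1 = 12
Growth factor: (1 + 0.003558)^12 = 1.043546
FV = $31,350.00 * 1.043546 = $32,715.16

$32,715.16


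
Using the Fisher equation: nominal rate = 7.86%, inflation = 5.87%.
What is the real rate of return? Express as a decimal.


Formula: (1 + r_real) = (1 + r_nom) / (1 + inflation)
Substituting: (1 + r_real) = 1.0786 / 1.0587
(1 + r_real) = 1.018797
r_real = 1.018797 - 1 = 0.018797

0.018797


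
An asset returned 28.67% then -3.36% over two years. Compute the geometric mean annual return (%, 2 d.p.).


Formula: Geometric mean = ((1+r1)*(1+r2))^(1/2) - 1
Product: (1 + 0.2867) * (1 + -0.0336) = 1.2867 * 0.9664 = 1.243467
Square root: 1.243467^0.5 = 1.115108
Geometric mean = 1.115108 - 1 = 0.115108
As percentage: 11.51%

11.51%


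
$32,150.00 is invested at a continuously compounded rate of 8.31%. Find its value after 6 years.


Formula: FV = P * e^(r*t)
Exponent: r*t = 0.0831 * 6 = 0.4986
e^(0.4986) = 1.646415
FV = $32,150.00 * 1.646415 = $52,932.23

$52,932.23


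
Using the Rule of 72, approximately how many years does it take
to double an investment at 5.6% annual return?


Formula: Years ≈ 72 / r
Substituting: Years ≈ 72 / 5.6
Years ≈ 12.9

12.9 years


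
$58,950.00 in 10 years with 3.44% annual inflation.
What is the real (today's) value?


Formula: Real value = nominal / (1 + inflation)^years
Price level: (1 + 0.0344)^10 = 1.402443
Real value = $58,950.00 / 1.402443 = $42,033.80

$42,033.80


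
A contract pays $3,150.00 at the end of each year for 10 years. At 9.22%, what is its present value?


Formula: PV = PMT * (1 - (1+r)^(-n)) / r
Discount factor: (1 + 0.0922)^(-10) = 0.413979
Bracket: 1 - 0.413979 = 0.586021
PV = $3,150.00 * 0.586021 / 0.0922 = $20,021.33

$20,021.33


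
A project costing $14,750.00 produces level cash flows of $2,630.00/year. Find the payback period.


Formula: Payback = investment / annual cash flow
Substituting: Payback = $14,750.00 / $2,630.00
Payback = 5.6084 years

5.6084 years


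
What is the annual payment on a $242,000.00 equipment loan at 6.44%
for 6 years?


Formula: PMT = PV * r / (1 - (1+r)^(-n))
Denominator: 1 - (1 + 0.0644)^(-6) = 0.312345
Numerator: $242,000.00 * 0.0644 = 15584.8
PMT = 15584.8 / 0.312345 = $49,896.16

$49,896.16


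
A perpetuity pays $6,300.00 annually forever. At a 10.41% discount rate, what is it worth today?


Formula: PV = C / r
Substituting: PV = $6,300.00 / 0.1041
PV = $60,518.73

$60,518.73


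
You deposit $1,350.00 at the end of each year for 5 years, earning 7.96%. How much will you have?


Formula: FV = PMT * ((1+r)^n - 1) / r
Growth factor: (1 + 0.0796)^5 = 1.466609
Numerator: 1.466609 - 1 = 0.466609
FV = $1,350.00 * 0.466609 / 0.0796 = $7,913.60

$7,913.60


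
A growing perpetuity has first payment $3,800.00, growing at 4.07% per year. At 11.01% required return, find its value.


Formula: PV = C / (r - g)
Spread: r - g = 0.1101 - 0.0407 = 0.0694
Substituting: PV = $3,800.00 / 0.0694
PV = $54,755.04

$54,755.04


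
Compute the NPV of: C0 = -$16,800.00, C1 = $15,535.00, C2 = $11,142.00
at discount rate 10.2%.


Formula: NPV = C0 + C1/(1+r) + C2/(1+r)^2
Discount C1: $15,535.00 / (1 + 0.102) = $14,097.10
Discount C2: $11,142.00 / (1 + 0.102)^2 = $9,174.87
NPV = -$16,800.00 + $14,097.10 + $9,174.87 = $6,471.97

$6,471.97


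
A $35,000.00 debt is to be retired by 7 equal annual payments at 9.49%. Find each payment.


Formula: PMT = PV * r / (1 - (1+r)^(-n))
Denominator: 1 - (1 + 0.0949)^(-7) = 0.469874
Numerator: $35,000.00 * 0.0949 = 3321.5
PMT = 3321.5 / 0.469874 = $7,068.91

$7,068.91


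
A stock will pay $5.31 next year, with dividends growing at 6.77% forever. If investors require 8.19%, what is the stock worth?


Formula: P = D1 / (r - g)
Spread: r - g = 0.0819 - 0.0677 = 0.0142
Substituting: P = $5.31 / 0.0142
P = $373.94

$373.94


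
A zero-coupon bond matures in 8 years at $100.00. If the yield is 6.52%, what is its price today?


Formula: Price = FV / (1 + r)^n
Substituting: Price = $100.00 / (1 + 0.0652)^8
Discount factor: (1.0652)^8 = 1.657484
Price = $100.00 / 1.657484 = $60.33

$60.33


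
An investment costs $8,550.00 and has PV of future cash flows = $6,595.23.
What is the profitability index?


Formula: PI = PV(cash flows) / initial investment
Substituting: PI = $6,595.23 / $8,550.00
PI = 0.7714

0.7714


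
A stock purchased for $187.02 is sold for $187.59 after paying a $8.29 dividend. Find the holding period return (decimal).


Formula: HPR = (P1 - P0 + D) / P0
Gain: $187.59 - $187.02 + $8.29 = $8.86
HPR = $8.86 / $187.02 = 0.0474

0.0474


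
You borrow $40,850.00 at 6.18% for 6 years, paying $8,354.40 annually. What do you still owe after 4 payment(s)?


Formula: Balance = PV*(1+r)^k - PMT*((1+r)^k - 1)/r
Growth: (1 + 0.0618)^4 = 1.271074
Accumulated factor: ((1+r)^k - 1)/r = 4.386313
Balance = $40,850.00 * 1.271074 - $8,354.40 * 4.386313
Balance = $15,278.37

$15,278.37


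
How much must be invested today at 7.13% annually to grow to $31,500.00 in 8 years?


Formula: PV = FV / (1 + r)^n
Substituting: PV = $31,500.00 / (1 + 0.0713)^8
Discount factor: (1.0713)^8 = 1.734957
PV = $31,500.00 / 1.734957 = $18,156.06

$18,156.06


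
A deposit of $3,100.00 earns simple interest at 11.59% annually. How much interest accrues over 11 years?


Formula: I = P * r * t
Substituting: I = $3,100.00 * 0.1159 * 11
Step: I = $3,100.00 * 1.2749
I = $3,952.19

$3,952.19


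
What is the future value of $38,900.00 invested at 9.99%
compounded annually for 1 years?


Formula: FV = P * (1 + r)^n
Substituting: FV = $38,900.00 * (1 + 0.0999)^1
Growth factor: (1.0999)^1 = 1.0999
FV = $38,900.00 * 1.0999 = $42,786.11

$42,786.11


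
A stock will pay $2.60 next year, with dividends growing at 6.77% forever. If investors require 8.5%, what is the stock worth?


Formula: P = D1 / (r - g)
Spread: r - g = 0.085 - 0.0677 = 0.0173
Substituting: P = $2.60 / 0.0173
P = $150.29

$150.29


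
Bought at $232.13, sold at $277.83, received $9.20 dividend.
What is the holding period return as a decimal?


Formula: HPR = (P1 - P0 + D) / P0
Gain: $277.83 - $232.13 + $9.20 = $54.90
HPR = $54.90 / $232.13 = 0.2365

0.2365


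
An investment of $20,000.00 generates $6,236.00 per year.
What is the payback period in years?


Formula: Payback = investment / annual cash flow
Substituting: Payback = $20,000.00 / $6,236.00
Payback = 3.2072 years

3.2072 years


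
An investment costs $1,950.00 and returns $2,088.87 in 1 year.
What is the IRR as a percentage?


Formula: IRR = C1/C0 - 1
Substituting: IRR = $2,088.87 / $1,950.00 - 1
Ratio: 1.071215 - 1 = 0.071215
IRR = 7.1215%

7.1215%
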